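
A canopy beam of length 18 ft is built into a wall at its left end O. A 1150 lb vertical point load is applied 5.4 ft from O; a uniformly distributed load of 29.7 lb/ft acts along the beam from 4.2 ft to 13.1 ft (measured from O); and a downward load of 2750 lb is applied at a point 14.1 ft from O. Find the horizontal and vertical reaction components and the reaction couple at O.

Resultant of the distributed load: 29.7 × 8.9 = 264.33 lb at 8.65 ft from O.
ΣF_x = 0: O_x = 0.
ΣF_y = 0: O_y − 1150 − 29.7·8.9 − 2750 = 0 → O_y = 4164 lb.
ΣM about O: M_O − 1150·5.4 − (29.7·8.9)·8.65 − 2750·14.1 = 0 → M_O = 47270 lb·ft.

O_x = 0, O_y = 4164 lb, M_O = 47270 lb·ft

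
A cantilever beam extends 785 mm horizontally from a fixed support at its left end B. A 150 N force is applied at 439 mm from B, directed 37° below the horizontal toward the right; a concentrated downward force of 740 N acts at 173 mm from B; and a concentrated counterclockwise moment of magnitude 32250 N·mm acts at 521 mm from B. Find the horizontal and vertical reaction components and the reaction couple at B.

ΣF_x = 0: B_x + 150·cos37° = 0 → B_x = -119.8 N.
ΣF_y = 0: B_y − 150·sin37° − 740 = 0 → B_y = 830.3 N.
ΣM about B: M_B − 150·sin37°·439 − 740·173 + 32250 = 0 → M_B = 135400 N·mm.

B_x = -119.8 N, B_y = 830.3 N, M_B = 135400 N·mm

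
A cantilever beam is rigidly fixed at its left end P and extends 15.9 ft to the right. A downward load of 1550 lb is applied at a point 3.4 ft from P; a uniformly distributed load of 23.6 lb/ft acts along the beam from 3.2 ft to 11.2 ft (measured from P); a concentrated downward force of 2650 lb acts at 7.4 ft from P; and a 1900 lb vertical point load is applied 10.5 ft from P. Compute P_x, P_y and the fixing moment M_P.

P_x = 0, P_y = 6289 lb, M_P = 46190 lb·ft

Resultant of the distributed load: 23.6 × 8 = 188.8 lb at 7.2 ft from P.
ΣF_x = 0: P_x = 0.
ΣF_y = 0: P_y − 1550 − 23.6·8 − 2650 − 1900 = 0 → P_y = 6289 lb.
ΣM about P: M_P − 1550·3.4 − (23.6·8)·7.2 − 2650·7.4 − 1900·10.5 = 0 → M_P = 46190 lb·ft.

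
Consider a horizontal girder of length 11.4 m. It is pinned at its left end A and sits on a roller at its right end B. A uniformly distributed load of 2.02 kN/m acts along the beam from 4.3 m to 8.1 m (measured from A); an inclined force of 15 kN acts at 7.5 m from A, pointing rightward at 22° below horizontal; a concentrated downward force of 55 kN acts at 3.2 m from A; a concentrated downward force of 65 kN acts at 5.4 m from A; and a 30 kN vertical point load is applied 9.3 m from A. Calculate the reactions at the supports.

A_x = -13.91 kN, A_y = 84.72 kN, B_y = 78.57 kN

Resultant of the distributed load: 2.02 × 3.8 = 7.676 kN at 6.2 m from A.
ΣM about A: B_y·11.4 − (2.02·3.8)·6.2 − 15·sin22°·7.5 − 55·3.2 − 65·5.4 − 30·9.3 = 0 → B_y = 895.734/11.4 = 78.5732 ≈ 78.57 kN.
ΣF_y = 0: A_y + 78.5732 − 2.02·3.8 − 15·sin22° − 55 − 65 − 30 = 0 → A_y = 84.72 kN.
ΣF_x = 0: A_x + 15·cos22° = 0 → A_x = -13.91 kN.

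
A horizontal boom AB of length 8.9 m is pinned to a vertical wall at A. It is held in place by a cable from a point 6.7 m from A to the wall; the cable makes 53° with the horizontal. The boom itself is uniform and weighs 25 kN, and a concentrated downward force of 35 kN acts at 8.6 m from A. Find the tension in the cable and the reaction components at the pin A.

ΣM about A: T·sin53°·6.7 − 25·4.45 − 35·8.6 = 0 → T = 412.25/(6.7·0.798636) = 77.0437 ≈ 77.04 kN.
ΣF_x = 0: A_x − T·cos53° = 0 → A_x = 77.0437 × 0.601815 = 46.37 kN.
ΣF_y = 0: A_y + T·sin53° − 25 − 35 = 0 → A_y = 60 − 77.0437 × 0.798636 = -1.530 kN.

T = 77.04 kN, A_x = 46.37 kN, A_y = -1.530 kN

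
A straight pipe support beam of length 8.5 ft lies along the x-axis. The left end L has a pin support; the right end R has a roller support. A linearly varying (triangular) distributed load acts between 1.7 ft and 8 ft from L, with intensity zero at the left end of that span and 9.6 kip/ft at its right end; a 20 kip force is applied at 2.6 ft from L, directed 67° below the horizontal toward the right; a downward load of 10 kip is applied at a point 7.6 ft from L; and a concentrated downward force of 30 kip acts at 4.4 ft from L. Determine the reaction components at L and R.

Resultant of the triangular load: ½ × 9.6 × 6.3 = 30.24 kip, acting at 5.9 ft from L (one-third of the span from the peak).
ΣM about L: R_y·8.5 − (½·9.6·6.3)·5.9 − 20·sin67°·2.6 − 10·7.6 − 30·4.4 = 0 → R_y = 434.282/8.5 = 51.092 ≈ 51.09 kip.
ΣF_y = 0: L_y + 51.092 − ½·9.6·6.3 − 20·sin67° − 10 − 30 = 0 → L_y = 37.56 kip.
ΣF_x = 0: L_x + 20·cos67° = 0 → L_x = -7.815 kip.

L_x = -7.815 kip, L_y = 37.56 kip, R_y = 51.09 kip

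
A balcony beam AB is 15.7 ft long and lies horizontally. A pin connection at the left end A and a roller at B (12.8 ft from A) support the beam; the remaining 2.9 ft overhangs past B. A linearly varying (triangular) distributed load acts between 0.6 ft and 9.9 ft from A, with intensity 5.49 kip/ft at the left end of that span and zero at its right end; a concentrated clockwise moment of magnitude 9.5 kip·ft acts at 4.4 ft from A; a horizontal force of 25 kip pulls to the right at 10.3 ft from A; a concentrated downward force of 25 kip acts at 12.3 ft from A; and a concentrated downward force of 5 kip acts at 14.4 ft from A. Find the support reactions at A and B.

Resultant of the triangular load: ½ × 5.49 × 9.3 = 25.5285 kip, acting at 3.7 ft from A (one-third of the span from the peak).
Moments about A: B_y·12.8 − (½·5.49·9.3)·3.7 − 9.5 − 25·12.3 − 5·14.4 = 0 → B_y = 483.45545/12.8 = 37.77 kip.
ΣF_y = 0: A_y + 37.77 − ½·5.49·9.3 − 25 − 5 = 0 → A_y = 17.76 kip.
ΣF_x = 0: A_x + 25 = 0 → A_x = -25.00 kip.

A_x = -25.00 kip, A_y = 17.76 kip, B_y = 37.77 kip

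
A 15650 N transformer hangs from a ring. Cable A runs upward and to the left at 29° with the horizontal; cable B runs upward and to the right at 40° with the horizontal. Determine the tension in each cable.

T_A = 12840 N, T_B = 14660 N

ΣF_x = 0: −T_A·cos29° + T_B·cos40° = 0 → T_B = 1.14173·T_A.
ΣF_y = 0: T_A·sin29° + T_B·sin40° = 15650.
Substitute: T_A·(0.48481 + 1.14173·0.642788) = 15650 → T_A = 12841.5 ≈ 12840 N.
Then T_B = 1.14173 × 12841.5 = 14660 N.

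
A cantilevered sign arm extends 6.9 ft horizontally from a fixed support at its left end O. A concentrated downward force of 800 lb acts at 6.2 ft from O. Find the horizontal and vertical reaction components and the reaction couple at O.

ΣF_x = 0: O_x = 0.
ΣF_y = 0: O_y − 800 = 0 → O_y = 800.0 lb.
ΣM about O: M_O − 800·6.2 = 0 → M_O = 4960 lb·ft.

O_x = 0, O_y = 800.0 lb, M_O = 4960 lb·ft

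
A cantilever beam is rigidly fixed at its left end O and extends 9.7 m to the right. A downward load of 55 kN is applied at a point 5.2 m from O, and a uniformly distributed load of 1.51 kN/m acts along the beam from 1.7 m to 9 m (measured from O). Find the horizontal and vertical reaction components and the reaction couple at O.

O_x = 0, O_y = 66.02 kN, M_O = 345.0 kN·m

Resultant of the distributed load: 1.51 × 7.3 = 11.023 kN at 5.35 m from O.
ΣF_x = 0: O_x = 0.
ΣF_y = 0: O_y − 55 − 1.51·7.3 = 0 → O_y = 66.02 kN.
ΣM about O: M_O − 55·5.2 − (1.51·7.3)·5.35 = 0 → M_O = 345.0 kN·m.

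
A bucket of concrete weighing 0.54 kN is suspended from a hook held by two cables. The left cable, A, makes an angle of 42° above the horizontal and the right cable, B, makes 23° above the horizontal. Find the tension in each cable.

ΣF_x = 0: −T_A·cos42° + T_B·cos23° = 0 → T_B = 0.807323·T_A.
ΣF_y = 0: T_A·sin42° + T_B·sin23° = 0.54.
Substitute: T_A·(0.669131 + 0.807323·0.390731) = 0.54 → T_A = 0.548459 ≈ 0.5485 kN.
Then T_B = 0.807323 × 0.548459 = 0.4428 kN.

T_A = 0.5485 kN, T_B = 0.4428 kN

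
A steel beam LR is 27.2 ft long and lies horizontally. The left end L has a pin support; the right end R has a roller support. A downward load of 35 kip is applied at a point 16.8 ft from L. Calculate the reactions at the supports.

L_x = 0, L_y = 13.38 kip, R_y = 21.62 kip

ΣM about L: R_y·27.2 − 35·16.8 = 0 → R_y = 588/27.2 = 21.6176 ≈ 21.62 kip.
ΣF_y = 0: L_y + 21.6176 − 35 = 0 → L_y = 13.38 kip.
ΣF_x = 0: no horizontal applied forces, so L_x = 0.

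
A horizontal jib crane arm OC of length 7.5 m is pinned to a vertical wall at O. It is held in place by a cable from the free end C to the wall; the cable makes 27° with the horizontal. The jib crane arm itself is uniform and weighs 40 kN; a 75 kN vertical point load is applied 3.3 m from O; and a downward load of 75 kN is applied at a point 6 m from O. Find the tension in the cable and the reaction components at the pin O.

ΣM about O: T·sin27°·7.5 − 40·3.75 − 75·3.3 − 75·6 = 0 → T = 847.5/(7.5·0.45399) = 248.904 ≈ 248.9 kN.
ΣF_x = 0: O_x − T·cos27° = 0 → O_x = 248.904 × 0.891007 = 221.8 kN.
ΣF_y = 0: O_y + T·sin27° − 40 − 75 − 75 = 0 → O_y = 190 − 248.904 × 0.45399 = 77.00 kN.

T = 248.9 kN, O_x = 221.8 kN, O_y = 77.00 kN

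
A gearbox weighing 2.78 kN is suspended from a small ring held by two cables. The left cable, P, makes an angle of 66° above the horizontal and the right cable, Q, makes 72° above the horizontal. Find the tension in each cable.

ΣF_x = 0: −T_P·cos66° + T_Q·cos72° = 0 → T_Q = 1.31623·T_P.
ΣF_y = 0: T_P·sin66° + T_Q·sin72° = 2.78.
Substitute: T_P·(0.913545 + 1.31623·0.951057) = 2.78 → T_P = 1.28385 ≈ 1.284 kN.
Then T_Q = 1.31623 × 1.28385 = 1.690 kN.

T_P = 1.284 kN, T_Q = 1.690 kN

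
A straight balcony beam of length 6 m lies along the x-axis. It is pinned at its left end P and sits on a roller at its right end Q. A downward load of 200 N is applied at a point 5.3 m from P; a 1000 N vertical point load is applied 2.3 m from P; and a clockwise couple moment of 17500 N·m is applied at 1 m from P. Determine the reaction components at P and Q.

ΣM about P: Q_y·6 − 200·5.3 − 1000·2.3 − 17500 = 0 → Q_y = 20860/6 = 3476.67 ≈ 3477 N.
ΣF_y = 0: P_y + 3476.67 − 200 − 1000 = 0 → P_y = -2277 N.
ΣF_x = 0: no horizontal applied forces, so P_x = 0.

P_x = 0, P_y = -2277 N, Q_y = 3477 N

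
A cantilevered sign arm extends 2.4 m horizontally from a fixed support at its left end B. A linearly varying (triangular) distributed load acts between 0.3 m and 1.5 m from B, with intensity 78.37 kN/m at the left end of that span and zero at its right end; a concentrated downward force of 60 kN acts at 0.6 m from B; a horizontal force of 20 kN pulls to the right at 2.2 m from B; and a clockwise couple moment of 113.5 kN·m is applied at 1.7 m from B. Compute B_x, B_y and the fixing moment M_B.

B_x = -20.00 kN, B_y = 107.0 kN, M_B = 182.4 kN·m

Resultant of the triangular load: ½ × 78.37 × 1.2 = 47.022 kN, acting at 0.7 m from B (one-third of the span from the peak).
ΣF_x = 0: B_x + 20 = 0 → B_x = -20.00 kN.
ΣF_y = 0: B_y − ½·78.37·1.2 − 60 = 0 → B_y = 107.0 kN.
ΣM about B: M_B − (½·78.37·1.2)·0.7 − 60·0.6 − 113.5 = 0 → M_B = 182.4 kN·m.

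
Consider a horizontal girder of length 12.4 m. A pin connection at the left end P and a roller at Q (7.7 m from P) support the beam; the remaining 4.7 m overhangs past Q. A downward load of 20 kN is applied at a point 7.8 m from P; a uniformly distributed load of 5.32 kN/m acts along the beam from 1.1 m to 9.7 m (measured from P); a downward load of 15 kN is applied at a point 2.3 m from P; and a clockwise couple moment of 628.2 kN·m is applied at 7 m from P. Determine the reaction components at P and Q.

P_x = 0, P_y = -57.66 kN, Q_y = 138.4 kN

Resultant of the distributed load: 5.32 × 8.6 = 45.752 kN at 5.4 m from P.
Moments about P: Q_y·7.7 − 20·7.8 − (5.32·8.6)·5.4 − 15·2.3 − 628.2 = 0 → Q_y = 1065.7608/7.7 = 138.41 ≈ 138.4 kN.
ΣF_y = 0: P_y + 138.41 − 20 − 5.32·8.6 − 15 = 0 → P_y = -57.66 kN.
ΣF_x = 0: no horizontal applied forces, so P_x = 0.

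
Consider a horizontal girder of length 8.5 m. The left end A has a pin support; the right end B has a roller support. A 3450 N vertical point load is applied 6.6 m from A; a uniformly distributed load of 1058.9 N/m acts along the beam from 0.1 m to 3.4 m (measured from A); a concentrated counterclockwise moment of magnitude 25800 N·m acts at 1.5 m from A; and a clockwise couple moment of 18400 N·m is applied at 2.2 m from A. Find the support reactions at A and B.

Resultant of the distributed load: 1058.9 × 3.3 = 3494.37 N at 1.75 m from A.
Moments about A: B_y·8.5 − 3450·6.6 − (1058.9·3.3)·1.75 + 25800 − 18400 = 0 → B_y = 21485.1475/8.5 = 2527.66 ≈ 2528 N.
ΣF_y = 0: A_y + 2527.66 − 3450 − 1058.9·3.3 = 0 → A_y = 4417 N.
ΣF_x = 0: no horizontal applied forces, so A_x = 0.

A_x = 0, A_y = 4417 N, B_y = 2528 N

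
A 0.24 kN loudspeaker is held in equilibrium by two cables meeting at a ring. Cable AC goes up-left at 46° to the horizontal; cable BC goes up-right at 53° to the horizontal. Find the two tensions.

T_AC = 0.1462 kN, T_BC = 0.1688 kN

ΣF_x = 0: −T_AC·cos46° + T_BC·cos53° = 0 → T_BC = 1.15427·T_AC.
ΣF_y = 0: T_AC·sin46° + T_BC·sin53° = 0.24.
Substitute: T_AC·(0.71934 + 1.15427·0.798636) = 0.24 → T_AC = 0.146236 ≈ 0.1462 kN.
Then T_BC = 1.15427 × 0.146236 = 0.1688 kN.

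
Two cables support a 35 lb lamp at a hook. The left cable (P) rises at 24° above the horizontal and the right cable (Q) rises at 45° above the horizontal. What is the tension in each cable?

T_P = 26.51 lb, T_Q = 34.25 lb

ΣF_x = 0: −T_P·cos24° + T_Q·cos45° = 0 → T_Q = 1.29195·T_P.
ΣF_y = 0: T_P·sin24° + T_Q·sin45° = 35.
Substitute: T_P·(0.406737 + 1.29195·0.707107) = 35 → T_P = 26.5095 ≈ 26.51 lb.
Then T_Q = 1.29195 × 26.5095 = 34.25 lb.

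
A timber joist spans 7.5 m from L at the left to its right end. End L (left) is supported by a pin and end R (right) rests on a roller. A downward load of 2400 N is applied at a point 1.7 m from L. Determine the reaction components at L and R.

L_x = 0, L_y = 1856 N, R_y = 544.0 N

Moments about L: R_y·7.5 − 2400·1.7 = 0 → R_y = 4080/7.5 = 544.0 N.
ΣF_y = 0: L_y + 544 − 2400 = 0 → L_y = 1856 N.
ΣF_x = 0: no horizontal applied forces, so L_x = 0.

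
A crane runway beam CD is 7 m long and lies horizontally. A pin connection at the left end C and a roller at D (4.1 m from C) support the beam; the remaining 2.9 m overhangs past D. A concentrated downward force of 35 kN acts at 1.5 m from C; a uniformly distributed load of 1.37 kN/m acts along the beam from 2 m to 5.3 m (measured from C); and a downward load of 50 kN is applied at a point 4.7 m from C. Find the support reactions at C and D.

Resultant of the distributed load: 1.37 × 3.3 = 4.521 kN at 3.65 m from C.
ΣM about C: D_y·4.1 − 35·1.5 − (1.37·3.3)·3.65 − 50·4.7 = 0 → D_y = 304.00165/4.1 = 74.1467 ≈ 74.15 kN.
ΣF_y = 0: C_y + 74.1467 − 35 − 1.37·3.3 − 50 = 0 → C_y = 15.37 kN.
ΣF_x = 0: no horizontal applied forces, so C_x = 0.

C_x = 0, C_y = 15.37 kN, D_y = 74.15 kN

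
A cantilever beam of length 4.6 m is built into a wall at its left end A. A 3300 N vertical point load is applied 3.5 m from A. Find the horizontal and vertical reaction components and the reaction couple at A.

ΣF_x = 0: A_x = 0.
ΣF_y = 0: A_y − 3300 = 0 → A_y = 3300 N.
ΣM about A: M_A − 3300·3.5 = 0 → M_A = 11550 N·m.

A_x = 0, A_y = 3300 N, M_A = 11550 N·m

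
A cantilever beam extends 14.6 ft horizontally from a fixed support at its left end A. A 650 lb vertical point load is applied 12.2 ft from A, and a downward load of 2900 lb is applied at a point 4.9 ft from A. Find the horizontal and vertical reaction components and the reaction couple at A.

A_x = 0, A_y = 3550 lb, M_A = 22140 lb·ft

ΣF_x = 0: A_x = 0.
ΣF_y = 0: A_y − 650 − 2900 = 0 → A_y = 3550 lb.
ΣM about A: M_A − 650·12.2 − 2900·4.9 = 0 → M_A = 22140 lb·ft.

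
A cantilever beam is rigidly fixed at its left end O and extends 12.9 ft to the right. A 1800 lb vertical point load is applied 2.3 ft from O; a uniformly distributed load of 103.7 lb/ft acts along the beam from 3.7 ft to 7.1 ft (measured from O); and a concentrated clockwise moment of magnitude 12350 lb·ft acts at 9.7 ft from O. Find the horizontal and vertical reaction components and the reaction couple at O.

O_x = 0, O_y = 2153 lb, M_O = 18390 lb·ft

Resultant of the distributed load: 103.7 × 3.4 = 352.58 lb at 5.4 ft from O.
ΣF_x = 0: O_x = 0.
ΣF_y = 0: O_y − 1800 − 103.7·3.4 = 0 → O_y = 2153 lb.
ΣM about O: M_O − 1800·2.3 − (103.7·3.4)·5.4 − 12350 = 0 → M_O = 18390 lb·ft.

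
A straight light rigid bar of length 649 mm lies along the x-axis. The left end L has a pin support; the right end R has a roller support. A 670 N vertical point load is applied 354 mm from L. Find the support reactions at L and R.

Taking moments about L: R_y·649 − 670·354 = 0 → R_y = 237180/649 = 365.455 ≈ 365.5 N.
ΣF_y = 0: L_y + 365.455 − 670 = 0 → L_y = 304.5 N.
ΣF_x = 0: no horizontal applied forces, so L_x = 0.

L_x = 0, L_y = 304.5 N, R_y = 365.5 N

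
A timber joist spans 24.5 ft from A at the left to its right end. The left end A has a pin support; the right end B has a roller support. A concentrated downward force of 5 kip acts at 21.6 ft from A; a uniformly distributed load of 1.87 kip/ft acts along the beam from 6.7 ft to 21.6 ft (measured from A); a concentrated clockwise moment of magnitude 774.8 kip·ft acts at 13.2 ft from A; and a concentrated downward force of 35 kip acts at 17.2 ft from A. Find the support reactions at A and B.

Resultant of the distributed load: 1.87 × 14.9 = 27.863 kip at 14.15 ft from A.
Moments about A: B_y·24.5 − 5·21.6 − (1.87·14.9)·14.15 − 774.8 − 35·17.2 = 0 → B_y = 1879.06145/24.5 = 76.6964 ≈ 76.70 kip.
ΣF_y = 0: A_y + 76.6964 − 5 − 1.87·14.9 − 35 = 0 → A_y = -8.833 kip.
ΣF_x = 0: no horizontal applied forces, so A_x = 0.

A_x = 0, A_y = -8.833 kip, B_y = 76.70 kip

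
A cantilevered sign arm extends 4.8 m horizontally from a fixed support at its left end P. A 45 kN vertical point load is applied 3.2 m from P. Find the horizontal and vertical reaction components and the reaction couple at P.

P_x = 0, P_y = 45.00 kN, M_P = 144.0 kN·m

ΣF_x = 0: P_x = 0.
ΣF_y = 0: P_y − 45 = 0 → P_y = 45.00 kN.
ΣM about P: M_P − 45·3.2 = 0 → M_P = 144.0 kN·m.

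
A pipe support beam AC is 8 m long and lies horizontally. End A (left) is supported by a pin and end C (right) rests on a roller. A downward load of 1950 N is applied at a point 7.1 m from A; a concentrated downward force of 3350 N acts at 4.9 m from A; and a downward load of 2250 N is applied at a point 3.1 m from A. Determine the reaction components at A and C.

A_x = 0, A_y = 2896 N, C_y = 4654 N

Moments about A: C_y·8 − 1950·7.1 − 3350·4.9 − 2250·3.1 = 0 → C_y = 37235/8 = 4654.38 ≈ 4654 N.
ΣF_y = 0: A_y + 4654.38 − 1950 − 3350 − 2250 = 0 → A_y = 2896 N.
ΣF_x = 0: no horizontal applied forces, so A_x = 0.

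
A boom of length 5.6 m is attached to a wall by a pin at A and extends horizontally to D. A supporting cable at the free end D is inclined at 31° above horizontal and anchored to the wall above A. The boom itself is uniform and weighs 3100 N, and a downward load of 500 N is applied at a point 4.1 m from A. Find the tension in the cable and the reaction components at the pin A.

ΣM about A: T·sin31°·5.6 − 3100·2.8 − 500·4.1 = 0 → T = 10730/(5.6·0.515038) = 3720.25 ≈ 3720 N.
ΣF_x = 0: A_x − T·cos31° = 0 → A_x = 3720.25 × 0.857167 = 3189 N.
ΣF_y = 0: A_y + T·sin31° − 3100 − 500 = 0 → A_y = 3600 − 3720.25 × 0.515038 = 1684 N.

T = 3720 N, A_x = 3189 N, A_y = 1684 N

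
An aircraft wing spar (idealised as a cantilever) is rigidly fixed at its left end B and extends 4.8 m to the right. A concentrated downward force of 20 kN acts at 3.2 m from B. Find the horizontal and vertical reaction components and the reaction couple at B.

ΣF_x = 0: B_x = 0.
ΣF_y = 0: B_y − 20 = 0 → B_y = 20.00 kN.
ΣM about B: M_B − 20·3.2 = 0 → M_B = 64.00 kN·m.

B_x = 0, B_y = 20.00 kN, M_B = 64.00 kN·m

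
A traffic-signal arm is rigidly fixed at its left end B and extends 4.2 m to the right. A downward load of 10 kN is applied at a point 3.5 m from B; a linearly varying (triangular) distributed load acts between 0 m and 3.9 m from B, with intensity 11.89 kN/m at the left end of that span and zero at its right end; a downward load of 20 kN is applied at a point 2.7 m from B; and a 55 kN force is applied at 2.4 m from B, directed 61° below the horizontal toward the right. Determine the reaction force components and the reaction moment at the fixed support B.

B_x = -26.66 kN, B_y = 101.3 kN, M_B = 234.6 kN·m

Resultant of the triangular load: ½ × 11.89 × 3.9 = 23.1855 kN, acting at 1.3 m from B (one-third of the span from the peak).
ΣF_x = 0: B_x + 55·cos61° = 0 → B_x = -26.66 kN.
ΣF_y = 0: B_y − 10 − ½·11.89·3.9 − 20 − 55·sin61° = 0 → B_y = 101.3 kN.
ΣM about B: M_B − 10·3.5 − (½·11.89·3.9)·1.3 − 20·2.7 − 55·sin61°·2.4 = 0 → M_B = 234.6 kN·m.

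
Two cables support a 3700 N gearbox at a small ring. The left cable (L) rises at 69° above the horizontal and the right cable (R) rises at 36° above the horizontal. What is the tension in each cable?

T_L = 3099 N, T_R = 1373 N

ΣF_x = 0: −T_L·cos69° + T_R·cos36° = 0 → T_R = 0.442967·T_L.
ΣF_y = 0: T_L·sin69° + T_R·sin36° = 3700.
Substitute: T_L·(0.93358 + 0.442967·0.587785) = 3700 → T_L = 3098.96 ≈ 3099 N.
Then T_R = 0.442967 × 3098.96 = 1373 N.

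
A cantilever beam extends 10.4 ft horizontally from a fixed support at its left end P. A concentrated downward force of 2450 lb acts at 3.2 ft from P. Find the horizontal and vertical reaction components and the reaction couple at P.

ΣF_x = 0: P_x = 0.
ΣF_y = 0: P_y − 2450 = 0 → P_y = 2450 lb.
ΣM about P: M_P − 2450·3.2 = 0 → M_P = 7840 lb·ft.

P_x = 0, P_y = 2450 lb, M_P = 7840 lb·ft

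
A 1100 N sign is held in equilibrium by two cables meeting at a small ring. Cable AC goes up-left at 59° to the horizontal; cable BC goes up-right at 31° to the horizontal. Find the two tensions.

T_AC = 942.9 N, T_BC = 566.5 N

ΣF_x = 0: −T_AC·cos59° + T_BC·cos31° = 0 → T_BC = 0.600861·T_AC.
ΣF_y = 0: T_AC·sin59° + T_BC·sin31° = 1100.
Substitute: T_AC·(0.857167 + 0.600861·0.515038) = 1100 → T_AC = 942.884 ≈ 942.9 N.
Then T_BC = 0.600861 × 942.884 = 566.5 N.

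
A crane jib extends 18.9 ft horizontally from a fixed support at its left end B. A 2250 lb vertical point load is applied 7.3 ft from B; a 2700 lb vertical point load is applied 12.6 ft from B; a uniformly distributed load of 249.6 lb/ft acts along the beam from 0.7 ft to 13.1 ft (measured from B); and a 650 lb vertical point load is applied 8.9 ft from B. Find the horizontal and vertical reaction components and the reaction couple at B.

Resultant of the distributed load: 249.6 × 12.4 = 3095.04 lb at 6.9 ft from B.
ΣF_x = 0: B_x = 0.
ΣF_y = 0: B_y − 2250 − 2700 − 249.6·12.4 − 650 = 0 → B_y = 8695 lb.
ΣM about B: M_B − 2250·7.3 − 2700·12.6 − (249.6·12.4)·6.9 − 650·8.9 = 0 → M_B = 77590 lb·ft.

B_x = 0, B_y = 8695 lb, M_B = 77590 lb·ft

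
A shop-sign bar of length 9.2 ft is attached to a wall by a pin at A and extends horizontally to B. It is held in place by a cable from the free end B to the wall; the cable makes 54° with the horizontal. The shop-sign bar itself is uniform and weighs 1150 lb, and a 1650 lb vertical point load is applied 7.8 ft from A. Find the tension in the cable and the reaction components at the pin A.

ΣM about A: T·sin54°·9.2 − 1150·4.6 − 1650·7.8 = 0 → T = 18160/(9.2·0.809017) = 2439.89 ≈ 2440 lb.
ΣF_x = 0: A_x − T·cos54° = 0 → A_x = 2439.89 × 0.587785 = 1434 lb.
ΣF_y = 0: A_y + T·sin54° − 1150 − 1650 = 0 → A_y = 2800 − 2439.89 × 0.809017 = 826.1 lb.

T = 2440 lb, A_x = 1434 lb, A_y = 826.1 lb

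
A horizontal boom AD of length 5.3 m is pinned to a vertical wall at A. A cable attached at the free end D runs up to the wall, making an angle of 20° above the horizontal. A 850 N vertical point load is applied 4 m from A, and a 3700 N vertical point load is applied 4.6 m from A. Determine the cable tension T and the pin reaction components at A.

ΣM about A: T·sin20°·5.3 − 850·4 − 3700·4.6 = 0 → T = 20420/(5.3·0.34202) = 11264.9 ≈ 11260 N.
ΣF_x = 0: A_x − T·cos20° = 0 → A_x = 11264.9 × 0.939693 = 10590 N.
ΣF_y = 0: A_y + T·sin20° − 850 − 3700 = 0 → A_y = 4550 − 11264.9 × 0.34202 = 697.2 N.

T = 11260 N, A_x = 10590 N, A_y = 697.2 N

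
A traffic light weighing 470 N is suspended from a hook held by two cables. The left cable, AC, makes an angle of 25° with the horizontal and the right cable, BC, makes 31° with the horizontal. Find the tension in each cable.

ΣF_x = 0: −T_AC·cos25° + T_BC·cos31° = 0 → T_BC = 1.05733·T_AC.
ΣF_y = 0: T_AC·sin25° + T_BC·sin31° = 470.
Substitute: T_AC·(0.422618 + 1.05733·0.515038) = 470 → T_AC = 485.947 ≈ 485.9 N.
Then T_BC = 1.05733 × 485.947 = 513.8 N.

T_AC = 485.9 N, T_BC = 513.8 N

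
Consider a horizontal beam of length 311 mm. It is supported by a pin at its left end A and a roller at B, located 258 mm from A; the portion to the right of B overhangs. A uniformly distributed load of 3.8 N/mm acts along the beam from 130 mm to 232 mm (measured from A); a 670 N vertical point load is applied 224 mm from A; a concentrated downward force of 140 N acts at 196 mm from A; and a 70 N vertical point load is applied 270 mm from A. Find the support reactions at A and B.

A_x = 0, A_y = 234.4 N, B_y = 1033 N

Resultant of the distributed load: 3.8 × 102 = 387.6 N at 181 mm from A.
Taking moments about A: B_y·258 − (3.8·102)·181 − 670·224 − 140·196 − 70·270 = 0 → B_y = 266575.6/258 = 1033.24 ≈ 1033 N.
ΣF_y = 0: A_y + 1033.24 − 3.8·102 − 670 − 140 − 70 = 0 → A_y = 234.4 N.
ΣF_x = 0: no horizontal applied forces, so A_x = 0.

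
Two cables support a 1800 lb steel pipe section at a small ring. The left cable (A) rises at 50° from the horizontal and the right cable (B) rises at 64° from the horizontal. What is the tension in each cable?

T_A = 863.7 lb, T_B = 1267 lb

ΣF_x = 0: −T_A·cos50° + T_B·cos64° = 0 → T_B = 1.46631·T_A.
ΣF_y = 0: T_A·sin50° + T_B·sin64° = 1800.
Substitute: T_A·(0.766044 + 1.46631·0.898794) = 1800 → T_A = 863.742 ≈ 863.7 lb.
Then T_B = 1.46631 × 863.742 = 1267 lb.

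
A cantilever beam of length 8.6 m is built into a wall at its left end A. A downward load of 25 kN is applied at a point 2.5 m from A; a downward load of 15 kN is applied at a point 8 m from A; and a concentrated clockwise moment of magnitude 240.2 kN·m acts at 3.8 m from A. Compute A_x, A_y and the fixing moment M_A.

A_x = 0, A_y = 40.00 kN, M_A = 422.7 kN·m

ΣF_x = 0: A_x = 0.
ΣF_y = 0: A_y − 25 − 15 = 0 → A_y = 40.00 kN.
ΣM about A: M_A − 25·2.5 − 15·8 − 240.2 = 0 → M_A = 422.7 kN·m.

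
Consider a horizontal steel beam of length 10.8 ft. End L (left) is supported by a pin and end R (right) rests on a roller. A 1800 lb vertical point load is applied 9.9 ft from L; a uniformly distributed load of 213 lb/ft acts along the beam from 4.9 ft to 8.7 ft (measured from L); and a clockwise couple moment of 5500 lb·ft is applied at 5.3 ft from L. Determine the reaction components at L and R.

L_x = 0, L_y = -59.48 lb, R_y = 2669 lb

Resultant of the distributed load: 213 × 3.8 = 809.4 lb at 6.8 ft from L.
Taking moments about L: R_y·10.8 − 1800·9.9 − (213·3.8)·6.8 − 5500 = 0 → R_y = 28823.92/10.8 = 2668.88 ≈ 2669 lb.
ΣF_y = 0: L_y + 2668.88 − 1800 − 213·3.8 = 0 → L_y = -59.48 lb.
ΣF_x = 0: no horizontal applied forces, so L_x = 0.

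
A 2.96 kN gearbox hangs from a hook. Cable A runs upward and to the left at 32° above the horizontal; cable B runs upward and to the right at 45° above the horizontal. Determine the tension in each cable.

ΣF_x = 0: −T_A·cos32° + T_B·cos45° = 0 → T_B = 1.19932·T_A.
ΣF_y = 0: T_A·sin32° + T_B·sin45° = 2.96.
Substitute: T_A·(0.529919 + 1.19932·0.707107) = 2.96 → T_A = 2.14809 ≈ 2.148 kN.
Then T_B = 1.19932 × 2.14809 = 2.576 kN.

T_A = 2.148 kN, T_B = 2.576 kN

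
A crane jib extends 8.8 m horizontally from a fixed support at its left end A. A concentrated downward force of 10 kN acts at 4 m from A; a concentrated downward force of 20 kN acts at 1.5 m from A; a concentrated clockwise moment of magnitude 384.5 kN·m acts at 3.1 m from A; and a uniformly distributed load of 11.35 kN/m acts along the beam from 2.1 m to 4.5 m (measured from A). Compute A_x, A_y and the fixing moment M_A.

A_x = 0, A_y = 57.24 kN, M_A = 544.4 kN·m

Resultant of the distributed load: 11.35 × 2.4 = 27.24 kN at 3.3 m from A.
ΣF_x = 0: A_x = 0.
ΣF_y = 0: A_y − 10 − 20 − 11.35·2.4 = 0 → A_y = 57.24 kN.
ΣM about A: M_A − 10·4 − 20·1.5 − 384.5 − (11.35·2.4)·3.3 = 0 → M_A = 544.4 kN·m.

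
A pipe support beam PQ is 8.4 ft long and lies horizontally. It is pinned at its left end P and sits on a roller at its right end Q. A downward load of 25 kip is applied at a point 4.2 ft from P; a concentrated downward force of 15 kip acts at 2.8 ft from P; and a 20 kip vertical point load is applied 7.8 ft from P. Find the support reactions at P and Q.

Moments about P: Q_y·8.4 − 25·4.2 − 15·2.8 − 20·7.8 = 0 → Q_y = 303/8.4 = 36.0714 ≈ 36.07 kip.
ΣF_y = 0: P_y + 36.0714 − 25 − 15 − 20 = 0 → P_y = 23.93 kip.
ΣF_x = 0: no horizontal applied forces, so P_x = 0.

P_x = 0, P_y = 23.93 kip, Q_y = 36.07 kip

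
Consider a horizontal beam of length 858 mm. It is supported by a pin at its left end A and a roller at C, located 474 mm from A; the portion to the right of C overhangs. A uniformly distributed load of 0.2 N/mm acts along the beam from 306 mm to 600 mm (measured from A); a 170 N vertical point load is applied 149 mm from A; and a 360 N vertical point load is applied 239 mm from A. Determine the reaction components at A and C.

Resultant of the distributed load: 0.2 × 294 = 58.8 N at 453 mm from A.
Moments about A: C_y·474 − (0.2·294)·453 − 170·149 − 360·239 = 0 → C_y = 138006.4/474 = 291.153 ≈ 291.2 N.
ΣF_y = 0: A_y + 291.153 − 0.2·294 − 170 − 360 = 0 → A_y = 297.6 N.
ΣF_x = 0: no horizontal applied forces, so A_x = 0.

A_x = 0, A_y = 297.6 N, C_y = 291.2 N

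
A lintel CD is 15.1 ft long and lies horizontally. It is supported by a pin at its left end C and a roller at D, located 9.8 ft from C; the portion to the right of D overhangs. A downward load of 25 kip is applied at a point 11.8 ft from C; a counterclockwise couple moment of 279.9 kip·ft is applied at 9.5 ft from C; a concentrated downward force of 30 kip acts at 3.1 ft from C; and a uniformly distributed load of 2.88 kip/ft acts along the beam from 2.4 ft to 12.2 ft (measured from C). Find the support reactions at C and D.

Resultant of the distributed load: 2.88 × 9.8 = 28.224 kip at 7.3 ft from C.
Taking moments about C: D_y·9.8 − 25·11.8 + 279.9 − 30·3.1 − (2.88·9.8)·7.3 = 0 → D_y = 314.1352/9.8 = 32.0546 ≈ 32.05 kip.
ΣF_y = 0: C_y + 32.0546 − 25 − 30 − 2.88·9.8 = 0 → C_y = 51.17 kip.
ΣF_x = 0: no horizontal applied forces, so C_x = 0.

C_x = 0, C_y = 51.17 kip, D_y = 32.05 kip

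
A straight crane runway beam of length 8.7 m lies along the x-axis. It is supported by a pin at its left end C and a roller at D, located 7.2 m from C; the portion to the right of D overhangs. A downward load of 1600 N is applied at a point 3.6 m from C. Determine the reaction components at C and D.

Moments about C: D_y·7.2 − 1600·3.6 = 0 → D_y = 5760/7.2 = 800.0 N.
ΣF_y = 0: C_y + 800 − 1600 = 0 → C_y = 800.0 N.
ΣF_x = 0: no horizontal applied forces, so C_x = 0.

C_x = 0, C_y = 800.0 N, D_y = 800.0 N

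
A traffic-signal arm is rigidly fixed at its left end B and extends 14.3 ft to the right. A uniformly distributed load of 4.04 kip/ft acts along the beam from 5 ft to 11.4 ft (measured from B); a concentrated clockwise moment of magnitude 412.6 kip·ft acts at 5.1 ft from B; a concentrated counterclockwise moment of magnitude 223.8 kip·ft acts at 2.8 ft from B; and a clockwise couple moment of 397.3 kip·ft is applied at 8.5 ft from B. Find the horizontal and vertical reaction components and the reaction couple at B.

B_x = 0, B_y = 25.86 kip, M_B = 798.1 kip·ft

Resultant of the distributed load: 4.04 × 6.4 = 25.856 kip at 8.2 ft from B.
ΣF_x = 0: B_x = 0.
ΣF_y = 0: B_y − 4.04·6.4 = 0 → B_y = 25.86 kip.
ΣM about B: M_B − (4.04·6.4)·8.2 − 412.6 + 223.8 − 397.3 = 0 → M_B = 798.1 kip·ft.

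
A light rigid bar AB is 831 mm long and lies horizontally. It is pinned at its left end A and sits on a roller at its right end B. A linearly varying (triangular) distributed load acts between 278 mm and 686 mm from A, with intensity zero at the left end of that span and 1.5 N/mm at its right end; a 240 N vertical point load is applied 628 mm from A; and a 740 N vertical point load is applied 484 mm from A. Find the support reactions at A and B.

Resultant of the triangular load: ½ × 1.5 × 408 = 306 N, acting at 550 mm from A (one-third of the span from the peak).
Moments about A: B_y·831 − (½·1.5·408)·550 − 240·628 − 740·484 = 0 → B_y = 677180/831 = 814.898 ≈ 814.9 N.
ΣF_y = 0: A_y + 814.898 − ½·1.5·408 − 240 − 740 = 0 → A_y = 471.1 N.
ΣF_x = 0: no horizontal applied forces, so A_x = 0.

A_x = 0, A_y = 471.1 N, B_y = 814.9 N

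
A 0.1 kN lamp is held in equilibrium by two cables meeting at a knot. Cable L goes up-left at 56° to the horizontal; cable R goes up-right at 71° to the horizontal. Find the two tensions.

T_L = 0.04077 kN, T_R = 0.07002 kN

ΣF_x = 0: −T_L·cos56° + T_R·cos71° = 0 → T_R = 1.71759·T_L.
ΣF_y = 0: T_L·sin56° + T_R·sin71° = 0.1.
Substitute: T_L·(0.829038 + 1.71759·0.945519) = 0.1 → T_L = 0.0407655 ≈ 0.04077 kN.
Then T_R = 1.71759 × 0.0407655 = 0.07002 kN.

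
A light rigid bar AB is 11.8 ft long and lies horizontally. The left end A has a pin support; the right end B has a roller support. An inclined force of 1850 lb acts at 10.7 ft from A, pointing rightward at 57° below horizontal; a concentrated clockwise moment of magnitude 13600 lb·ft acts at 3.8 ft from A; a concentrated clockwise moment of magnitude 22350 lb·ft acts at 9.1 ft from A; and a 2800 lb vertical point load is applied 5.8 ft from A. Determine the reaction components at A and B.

Taking moments about A: B_y·11.8 − 1850·sin57°·10.7 − 13600 − 22350 − 2800·5.8 = 0 → B_y = 68791.5/11.8 = 5829.79 ≈ 5830 lb.
ΣF_y = 0: A_y + 5829.79 − 1850·sin57° − 2800 = 0 → A_y = -1478 lb.
ΣF_x = 0: A_x + 1850·cos57° = 0 → A_x = -1008 lb.

A_x = -1008 lb, A_y = -1478 lb, B_y = 5830 lb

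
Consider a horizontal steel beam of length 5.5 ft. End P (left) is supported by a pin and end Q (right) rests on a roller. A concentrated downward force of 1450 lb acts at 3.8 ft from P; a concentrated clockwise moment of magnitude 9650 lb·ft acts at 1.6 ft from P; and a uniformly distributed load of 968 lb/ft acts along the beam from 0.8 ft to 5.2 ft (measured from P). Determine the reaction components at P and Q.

P_x = 0, P_y = 629.6 lb, Q_y = 5080 lb

Resultant of the distributed load: 968 × 4.4 = 4259.2 lb at 3 ft from P.
Moments about P: Q_y·5.5 − 1450·3.8 − 9650 − (968·4.4)·3 = 0 → Q_y = 27937.6/5.5 = 5079.56 ≈ 5080 lb.
ΣF_y = 0: P_y + 5079.56 − 1450 − 968·4.4 = 0 → P_y = 629.6 lb.
ΣF_x = 0: no horizontal applied forces, so P_x = 0.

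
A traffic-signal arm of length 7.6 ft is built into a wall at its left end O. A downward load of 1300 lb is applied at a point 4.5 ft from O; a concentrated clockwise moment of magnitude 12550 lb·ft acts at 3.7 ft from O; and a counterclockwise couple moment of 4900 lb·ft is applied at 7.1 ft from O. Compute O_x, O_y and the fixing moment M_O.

ΣF_x = 0: O_x = 0.
ΣF_y = 0: O_y − 1300 = 0 → O_y = 1300 lb.
ΣM about O: M_O − 1300·4.5 − 12550 + 4900 = 0 → M_O = 13500 lb·ft.

O_x = 0, O_y = 1300 lb, M_O = 13500 lb·ft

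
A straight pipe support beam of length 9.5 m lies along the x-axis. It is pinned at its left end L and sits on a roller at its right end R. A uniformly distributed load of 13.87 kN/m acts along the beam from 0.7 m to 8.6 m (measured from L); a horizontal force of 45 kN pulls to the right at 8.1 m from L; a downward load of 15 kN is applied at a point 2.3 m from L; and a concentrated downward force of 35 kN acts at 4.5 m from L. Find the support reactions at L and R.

Resultant of the distributed load: 13.87 × 7.9 = 109.573 kN at 4.65 m from L.
ΣM about L: R_y·9.5 − (13.87·7.9)·4.65 − 15·2.3 − 35·4.5 = 0 → R_y = 701.51445/9.5 = 73.8436 ≈ 73.84 kN.
ΣF_y = 0: L_y + 73.8436 − 13.87·7.9 − 15 − 35 = 0 → L_y = 85.73 kN.
ΣF_x = 0: L_x + 45 = 0 → L_x = -45.00 kN.

L_x = -45.00 kN, L_y = 85.73 kN, R_y = 73.84 kN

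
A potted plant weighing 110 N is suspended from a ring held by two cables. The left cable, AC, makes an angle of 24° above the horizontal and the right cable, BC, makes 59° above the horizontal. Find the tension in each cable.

ΣF_x = 0: −T_AC·cos24° + T_BC·cos59° = 0 → T_BC = 1.77374·T_AC.
ΣF_y = 0: T_AC·sin24° + T_BC·sin59° = 110.
Substitute: T_AC·(0.406737 + 1.77374·0.857167) = 110 → T_AC = 57.0797 ≈ 57.08 N.
Then T_BC = 1.77374 × 57.0797 = 101.2 N.

T_AC = 57.08 N, T_BC = 101.2 N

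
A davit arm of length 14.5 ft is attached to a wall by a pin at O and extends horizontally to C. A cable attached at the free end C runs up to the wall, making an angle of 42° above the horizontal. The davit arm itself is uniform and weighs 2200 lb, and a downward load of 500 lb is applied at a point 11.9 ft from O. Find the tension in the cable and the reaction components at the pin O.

ΣM about O: T·sin42°·14.5 − 2200·7.25 − 500·11.9 = 0 → T = 21900/(14.5·0.669131) = 2257.17 ≈ 2257 lb.
ΣF_x = 0: O_x − T·cos42° = 0 → O_x = 2257.17 × 0.743145 = 1677 lb.
ΣF_y = 0: O_y + T·sin42° − 2200 − 500 = 0 → O_y = 2700 − 2257.17 × 0.669131 = 1190 lb.

T = 2257 lb, O_x = 1677 lb, O_y = 1190 lb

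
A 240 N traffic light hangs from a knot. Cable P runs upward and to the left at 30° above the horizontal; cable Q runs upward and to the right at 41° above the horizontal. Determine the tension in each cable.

ΣF_x = 0: −T_P·cos30° + T_Q·cos41° = 0 → T_Q = 1.14749·T_P.
ΣF_y = 0: T_P·sin30° + T_Q·sin41° = 240.
Substitute: T_P·(0.5 + 1.14749·0.656059) = 240 → T_P = 191.568 ≈ 191.6 N.
Then T_Q = 1.14749 × 191.568 = 219.8 N.

T_P = 191.6 N, T_Q = 219.8 N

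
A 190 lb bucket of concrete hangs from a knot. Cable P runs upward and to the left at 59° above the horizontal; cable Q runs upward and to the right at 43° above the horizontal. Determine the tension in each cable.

T_P = 142.1 lb, T_Q = 100.0 lb

ΣF_x = 0: −T_P·cos59° + T_Q·cos43° = 0 → T_Q = 0.704226·T_P.
ΣF_y = 0: T_P·sin59° + T_Q·sin43° = 190.
Substitute: T_P·(0.857167 + 0.704226·0.681998) = 190 → T_P = 142.062 ≈ 142.1 lb.
Then T_Q = 0.704226 × 142.062 = 100.0 lb.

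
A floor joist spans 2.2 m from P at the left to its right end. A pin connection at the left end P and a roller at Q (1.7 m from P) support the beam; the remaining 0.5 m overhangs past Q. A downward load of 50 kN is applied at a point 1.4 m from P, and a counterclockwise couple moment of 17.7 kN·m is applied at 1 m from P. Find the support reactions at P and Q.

ΣM about P: Q_y·1.7 − 50·1.4 + 17.7 = 0 → Q_y = 52.3/1.7 = 30.7647 ≈ 30.76 kN.
ΣF_y = 0: P_y + 30.7647 − 50 = 0 → P_y = 19.24 kN.
ΣF_x = 0: no horizontal applied forces, so P_x = 0.

P_x = 0, P_y = 19.24 kN, Q_y = 30.76 kN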